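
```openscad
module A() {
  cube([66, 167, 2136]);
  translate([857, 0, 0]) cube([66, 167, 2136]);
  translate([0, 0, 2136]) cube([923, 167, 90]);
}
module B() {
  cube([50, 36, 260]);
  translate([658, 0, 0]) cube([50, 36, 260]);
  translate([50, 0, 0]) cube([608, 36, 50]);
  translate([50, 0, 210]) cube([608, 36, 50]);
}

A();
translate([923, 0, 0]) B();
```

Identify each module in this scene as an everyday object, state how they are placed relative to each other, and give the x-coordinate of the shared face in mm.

A is a door frame. B is a picture frame. The picture frame is against the door frame's +x side, with their −y faces flush. The x-coordinate of the shared face is 923 mm.

The door frame's +x face and the picture frame's −x face are both at x = 923 mm.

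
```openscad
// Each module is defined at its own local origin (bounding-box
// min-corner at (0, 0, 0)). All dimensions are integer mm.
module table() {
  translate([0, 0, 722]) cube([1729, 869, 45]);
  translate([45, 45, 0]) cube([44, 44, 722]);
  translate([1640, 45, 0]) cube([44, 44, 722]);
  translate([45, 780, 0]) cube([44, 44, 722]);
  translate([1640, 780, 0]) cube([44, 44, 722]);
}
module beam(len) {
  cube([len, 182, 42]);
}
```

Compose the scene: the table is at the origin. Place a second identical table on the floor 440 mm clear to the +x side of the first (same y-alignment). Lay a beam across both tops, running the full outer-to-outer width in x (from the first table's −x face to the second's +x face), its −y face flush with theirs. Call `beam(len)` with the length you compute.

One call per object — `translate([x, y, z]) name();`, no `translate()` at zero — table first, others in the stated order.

table();
translate([2169, 0, 0]) table();
translate([0, 0, 767]) beam(3898);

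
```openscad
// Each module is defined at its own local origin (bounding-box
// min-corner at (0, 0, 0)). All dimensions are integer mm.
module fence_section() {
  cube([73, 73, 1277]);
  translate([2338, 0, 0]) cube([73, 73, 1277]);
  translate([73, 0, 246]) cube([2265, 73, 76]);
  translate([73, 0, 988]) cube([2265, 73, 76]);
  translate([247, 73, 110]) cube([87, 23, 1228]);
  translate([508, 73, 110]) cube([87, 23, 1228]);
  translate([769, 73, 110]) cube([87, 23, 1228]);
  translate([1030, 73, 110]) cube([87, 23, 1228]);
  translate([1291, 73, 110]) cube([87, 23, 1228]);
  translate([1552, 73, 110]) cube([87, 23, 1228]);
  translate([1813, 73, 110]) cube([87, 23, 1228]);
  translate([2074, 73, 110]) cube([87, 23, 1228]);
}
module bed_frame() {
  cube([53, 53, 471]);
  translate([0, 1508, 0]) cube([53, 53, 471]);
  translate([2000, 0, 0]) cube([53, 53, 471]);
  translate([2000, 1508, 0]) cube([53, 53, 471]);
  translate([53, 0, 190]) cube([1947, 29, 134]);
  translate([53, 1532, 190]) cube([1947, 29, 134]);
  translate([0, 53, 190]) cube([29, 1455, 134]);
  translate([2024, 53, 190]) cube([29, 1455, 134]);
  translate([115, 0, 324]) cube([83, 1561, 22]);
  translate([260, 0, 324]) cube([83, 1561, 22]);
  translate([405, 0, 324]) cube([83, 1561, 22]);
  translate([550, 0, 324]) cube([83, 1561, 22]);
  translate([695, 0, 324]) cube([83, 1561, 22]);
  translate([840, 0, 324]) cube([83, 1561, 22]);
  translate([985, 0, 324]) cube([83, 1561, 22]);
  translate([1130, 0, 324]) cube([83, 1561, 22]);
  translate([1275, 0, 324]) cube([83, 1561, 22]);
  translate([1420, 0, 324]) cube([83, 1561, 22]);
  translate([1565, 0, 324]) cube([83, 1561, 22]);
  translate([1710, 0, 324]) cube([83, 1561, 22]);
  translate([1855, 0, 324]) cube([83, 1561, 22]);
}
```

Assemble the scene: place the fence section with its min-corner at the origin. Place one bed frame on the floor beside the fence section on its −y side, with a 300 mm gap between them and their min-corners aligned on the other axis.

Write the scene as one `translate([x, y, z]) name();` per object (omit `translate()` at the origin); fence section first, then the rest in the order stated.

fence_section();
translate([0, -1861, 0]) bed_frame();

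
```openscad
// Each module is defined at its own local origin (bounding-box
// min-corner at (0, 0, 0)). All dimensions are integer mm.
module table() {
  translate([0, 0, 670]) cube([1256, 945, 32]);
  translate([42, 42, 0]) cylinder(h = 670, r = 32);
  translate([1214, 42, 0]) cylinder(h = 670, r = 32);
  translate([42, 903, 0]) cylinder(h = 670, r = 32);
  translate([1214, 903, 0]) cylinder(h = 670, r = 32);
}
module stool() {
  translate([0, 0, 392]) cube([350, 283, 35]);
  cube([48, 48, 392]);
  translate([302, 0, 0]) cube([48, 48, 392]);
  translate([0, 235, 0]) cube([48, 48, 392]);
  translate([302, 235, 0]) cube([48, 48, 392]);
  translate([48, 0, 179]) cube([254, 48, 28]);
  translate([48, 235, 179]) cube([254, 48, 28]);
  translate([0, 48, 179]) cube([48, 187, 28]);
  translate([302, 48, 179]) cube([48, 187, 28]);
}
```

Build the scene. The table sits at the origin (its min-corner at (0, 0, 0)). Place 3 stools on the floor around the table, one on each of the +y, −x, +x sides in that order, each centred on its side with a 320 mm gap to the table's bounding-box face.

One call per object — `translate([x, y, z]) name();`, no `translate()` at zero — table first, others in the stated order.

table();
translate([453, 1265, 0]) stool();
translate([-670, 331, 0]) stool();
translate([1576, 331, 0]) stool();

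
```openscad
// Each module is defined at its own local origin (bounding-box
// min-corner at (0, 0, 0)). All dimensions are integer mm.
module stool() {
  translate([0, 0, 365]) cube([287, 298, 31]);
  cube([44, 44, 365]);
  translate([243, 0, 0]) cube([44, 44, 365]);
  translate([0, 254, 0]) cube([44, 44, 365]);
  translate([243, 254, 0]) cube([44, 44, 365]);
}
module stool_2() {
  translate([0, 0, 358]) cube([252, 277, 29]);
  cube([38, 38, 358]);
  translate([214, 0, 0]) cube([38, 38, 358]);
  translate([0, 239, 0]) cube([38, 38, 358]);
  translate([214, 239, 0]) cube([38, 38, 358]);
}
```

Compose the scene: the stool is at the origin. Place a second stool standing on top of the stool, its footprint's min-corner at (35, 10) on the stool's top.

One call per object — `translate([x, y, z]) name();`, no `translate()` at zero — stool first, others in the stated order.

stool();
translate([35, 10, 396]) stool_2();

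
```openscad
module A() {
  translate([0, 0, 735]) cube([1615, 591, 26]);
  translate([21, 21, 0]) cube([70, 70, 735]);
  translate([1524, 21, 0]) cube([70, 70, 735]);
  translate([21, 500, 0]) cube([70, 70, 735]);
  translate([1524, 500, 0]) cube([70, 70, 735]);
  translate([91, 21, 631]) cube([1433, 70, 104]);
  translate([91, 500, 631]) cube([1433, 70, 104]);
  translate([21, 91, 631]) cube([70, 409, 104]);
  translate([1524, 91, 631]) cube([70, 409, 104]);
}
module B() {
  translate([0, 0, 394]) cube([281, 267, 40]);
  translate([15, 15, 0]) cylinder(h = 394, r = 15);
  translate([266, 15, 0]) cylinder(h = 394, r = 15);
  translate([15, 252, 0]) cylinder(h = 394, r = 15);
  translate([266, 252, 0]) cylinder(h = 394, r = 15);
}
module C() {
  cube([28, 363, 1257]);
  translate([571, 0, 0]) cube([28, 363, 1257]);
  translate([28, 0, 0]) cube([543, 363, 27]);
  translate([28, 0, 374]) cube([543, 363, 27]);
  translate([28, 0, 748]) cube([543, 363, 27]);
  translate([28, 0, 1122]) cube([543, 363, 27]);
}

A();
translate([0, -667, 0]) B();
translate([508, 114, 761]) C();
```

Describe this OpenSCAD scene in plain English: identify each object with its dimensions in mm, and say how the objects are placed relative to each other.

A is a table: top 1615 mm (x) × 591 mm (y), 26 mm thick, upper face at z = 761 mm, on four 70×70 mm square legs, each inset 21 mm from the nearest pair of top edges, running from z = 0 to the bottom of the top. Four apron rails, 70 mm thick and 104 mm tall, run between adjacent legs with their top edges flush with the underside of the top and their outer faces flush with the legs' outer faces.

B is a four-legged stool. The seat is 281×267 mm, 40 mm thick, top at z = 434 mm. It stands on four round legs, each 30 mm in diameter, from z = 0 to the seat underside, each leg's axis is inset half a diameter from the nearest pair of seat edges (so the leg's bounding box is flush with the corner).

C is an open bookshelf. Two side panels, each 28 mm thick, 363 mm deep and 1257 mm tall, stand 599 mm apart (outside-to-outside). Between them sit 4 shelves, each 27 mm thick and 363 mm deep, spanning the full gap between the sides. The bottom shelf rests on the floor (its underside at z = 0) and the clear gap between one shelf's top and the next shelf's underside is 347 mm.

The stool is on the floor beside the table on its −y side. The bookshelf is on top of the table, centred.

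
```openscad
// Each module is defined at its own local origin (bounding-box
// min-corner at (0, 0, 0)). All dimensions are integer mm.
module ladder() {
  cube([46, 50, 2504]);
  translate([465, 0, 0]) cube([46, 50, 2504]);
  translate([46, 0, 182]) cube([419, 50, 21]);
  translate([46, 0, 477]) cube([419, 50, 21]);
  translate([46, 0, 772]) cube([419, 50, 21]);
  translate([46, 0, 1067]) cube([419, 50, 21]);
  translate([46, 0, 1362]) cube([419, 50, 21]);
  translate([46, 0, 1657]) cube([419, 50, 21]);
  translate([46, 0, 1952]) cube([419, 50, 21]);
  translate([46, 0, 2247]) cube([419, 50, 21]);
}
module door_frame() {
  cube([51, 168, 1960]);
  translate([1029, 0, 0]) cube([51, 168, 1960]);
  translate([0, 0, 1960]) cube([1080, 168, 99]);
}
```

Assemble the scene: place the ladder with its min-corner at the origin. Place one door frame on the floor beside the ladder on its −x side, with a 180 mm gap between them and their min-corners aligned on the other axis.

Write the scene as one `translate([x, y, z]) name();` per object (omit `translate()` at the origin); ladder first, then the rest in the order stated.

ladder();
translate([-1260, 0, 0]) door_frame();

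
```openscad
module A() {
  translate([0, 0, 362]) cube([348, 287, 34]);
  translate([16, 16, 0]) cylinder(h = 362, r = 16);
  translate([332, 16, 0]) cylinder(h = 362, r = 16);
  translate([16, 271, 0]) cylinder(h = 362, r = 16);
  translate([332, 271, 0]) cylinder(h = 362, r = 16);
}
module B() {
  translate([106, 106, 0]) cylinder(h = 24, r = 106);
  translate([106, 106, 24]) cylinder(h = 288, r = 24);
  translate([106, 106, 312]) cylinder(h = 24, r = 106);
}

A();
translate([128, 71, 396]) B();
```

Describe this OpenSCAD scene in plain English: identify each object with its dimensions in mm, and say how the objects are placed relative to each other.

A is a four-legged stool. The seat is a 348×287×34 mm slab whose top surface is at z = 396 mm; four round legs, each 32 mm in diameter, run from the floor (z = 0) to the underside of the seat, each leg's axis is inset half a diameter from the nearest pair of seat edges (so the leg's bounding box is flush with the corner).

B is a spool: two coaxial disc flanges of radius 106 mm and thickness 24 mm, joined by a core cylinder of radius 24 mm and height 288 mm. The lower flange rests on z = 0 and the three cylinders share a vertical axis.

The spool is on top of the stool.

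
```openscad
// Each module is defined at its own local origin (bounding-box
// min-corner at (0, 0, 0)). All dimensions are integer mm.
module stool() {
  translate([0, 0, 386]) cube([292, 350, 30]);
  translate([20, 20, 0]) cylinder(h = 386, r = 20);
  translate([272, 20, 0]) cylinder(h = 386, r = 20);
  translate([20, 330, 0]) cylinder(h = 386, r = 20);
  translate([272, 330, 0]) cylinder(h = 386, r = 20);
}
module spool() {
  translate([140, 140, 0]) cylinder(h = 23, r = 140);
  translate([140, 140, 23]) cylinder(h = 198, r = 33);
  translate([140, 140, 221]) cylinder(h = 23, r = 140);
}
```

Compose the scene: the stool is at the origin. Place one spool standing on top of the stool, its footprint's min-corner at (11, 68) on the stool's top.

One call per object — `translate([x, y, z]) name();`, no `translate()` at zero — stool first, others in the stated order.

stool();
translate([11, 68, 416]) spool();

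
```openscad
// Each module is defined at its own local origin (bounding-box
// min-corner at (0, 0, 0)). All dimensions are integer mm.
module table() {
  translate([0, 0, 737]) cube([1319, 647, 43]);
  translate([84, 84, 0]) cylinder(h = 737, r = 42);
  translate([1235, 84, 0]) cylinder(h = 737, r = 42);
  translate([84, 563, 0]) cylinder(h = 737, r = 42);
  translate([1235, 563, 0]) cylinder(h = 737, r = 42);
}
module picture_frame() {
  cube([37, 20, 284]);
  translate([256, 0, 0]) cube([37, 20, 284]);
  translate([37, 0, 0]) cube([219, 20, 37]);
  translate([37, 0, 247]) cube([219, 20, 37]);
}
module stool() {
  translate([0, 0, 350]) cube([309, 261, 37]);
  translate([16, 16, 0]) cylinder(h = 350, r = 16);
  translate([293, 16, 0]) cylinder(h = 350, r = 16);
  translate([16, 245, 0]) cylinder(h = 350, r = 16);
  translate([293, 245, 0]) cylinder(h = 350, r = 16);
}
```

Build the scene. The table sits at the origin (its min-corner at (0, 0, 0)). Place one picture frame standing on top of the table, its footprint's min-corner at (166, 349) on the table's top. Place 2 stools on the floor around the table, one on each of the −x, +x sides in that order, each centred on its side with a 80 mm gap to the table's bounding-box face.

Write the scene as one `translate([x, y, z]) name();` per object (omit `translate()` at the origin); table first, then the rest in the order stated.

table();
translate([166, 349, 780]) picture_frame();
translate([-389, 193, 0]) stool();
translate([1399, 193, 0]) stool();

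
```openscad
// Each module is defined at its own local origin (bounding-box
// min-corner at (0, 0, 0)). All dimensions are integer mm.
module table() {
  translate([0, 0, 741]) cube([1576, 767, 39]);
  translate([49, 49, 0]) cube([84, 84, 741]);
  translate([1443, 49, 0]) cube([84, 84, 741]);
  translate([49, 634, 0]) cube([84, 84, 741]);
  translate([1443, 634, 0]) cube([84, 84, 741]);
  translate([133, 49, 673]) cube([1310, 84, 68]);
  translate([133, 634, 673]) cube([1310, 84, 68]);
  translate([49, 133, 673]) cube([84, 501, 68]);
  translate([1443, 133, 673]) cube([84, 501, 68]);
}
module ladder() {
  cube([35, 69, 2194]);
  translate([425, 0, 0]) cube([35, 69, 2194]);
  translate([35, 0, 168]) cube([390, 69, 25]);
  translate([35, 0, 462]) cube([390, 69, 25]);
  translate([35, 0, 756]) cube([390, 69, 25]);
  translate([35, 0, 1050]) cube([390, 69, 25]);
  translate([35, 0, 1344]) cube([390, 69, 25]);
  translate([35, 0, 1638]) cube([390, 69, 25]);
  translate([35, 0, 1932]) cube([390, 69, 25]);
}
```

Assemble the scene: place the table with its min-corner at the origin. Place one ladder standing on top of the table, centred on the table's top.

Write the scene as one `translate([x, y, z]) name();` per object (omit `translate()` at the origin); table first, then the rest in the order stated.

table();
translate([558, 349, 780]) ladder();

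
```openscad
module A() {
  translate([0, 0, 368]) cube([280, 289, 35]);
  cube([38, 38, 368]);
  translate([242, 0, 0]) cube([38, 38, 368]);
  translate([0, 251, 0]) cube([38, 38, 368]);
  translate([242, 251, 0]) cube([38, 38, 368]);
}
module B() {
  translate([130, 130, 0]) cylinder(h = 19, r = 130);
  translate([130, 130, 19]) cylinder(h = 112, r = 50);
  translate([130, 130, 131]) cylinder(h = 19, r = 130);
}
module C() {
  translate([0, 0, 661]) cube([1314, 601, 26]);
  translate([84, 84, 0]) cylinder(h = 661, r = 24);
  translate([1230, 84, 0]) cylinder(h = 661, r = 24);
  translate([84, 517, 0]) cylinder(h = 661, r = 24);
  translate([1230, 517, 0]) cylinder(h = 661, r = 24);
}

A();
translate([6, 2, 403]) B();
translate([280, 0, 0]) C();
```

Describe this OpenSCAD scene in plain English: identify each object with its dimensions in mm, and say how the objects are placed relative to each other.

A is a four-legged stool. The seat is a 280×289×35 mm slab whose top surface is at z = 403 mm; four square legs, each 38×38 mm in cross-section, run from the floor (z = 0) to the underside of the seat, each flush with a corner of the seat.

B is a spool: two coaxial disc flanges of radius 130 mm and thickness 19 mm, joined by a core cylinder of radius 50 mm and height 112 mm. The lower flange rests on z = 0 and the three cylinders share a vertical axis.

C is a table: top 1314 mm (x) × 601 mm (y), 26 mm thick, upper face at z = 687 mm, on four round legs of 48 mm diameter, each leg's bounding box inset 60 mm from the nearest pair of top edges, running from z = 0 to the bottom of the top.

The spool is on top of the stool. The table is against the stool's +x side, with their −y faces flush.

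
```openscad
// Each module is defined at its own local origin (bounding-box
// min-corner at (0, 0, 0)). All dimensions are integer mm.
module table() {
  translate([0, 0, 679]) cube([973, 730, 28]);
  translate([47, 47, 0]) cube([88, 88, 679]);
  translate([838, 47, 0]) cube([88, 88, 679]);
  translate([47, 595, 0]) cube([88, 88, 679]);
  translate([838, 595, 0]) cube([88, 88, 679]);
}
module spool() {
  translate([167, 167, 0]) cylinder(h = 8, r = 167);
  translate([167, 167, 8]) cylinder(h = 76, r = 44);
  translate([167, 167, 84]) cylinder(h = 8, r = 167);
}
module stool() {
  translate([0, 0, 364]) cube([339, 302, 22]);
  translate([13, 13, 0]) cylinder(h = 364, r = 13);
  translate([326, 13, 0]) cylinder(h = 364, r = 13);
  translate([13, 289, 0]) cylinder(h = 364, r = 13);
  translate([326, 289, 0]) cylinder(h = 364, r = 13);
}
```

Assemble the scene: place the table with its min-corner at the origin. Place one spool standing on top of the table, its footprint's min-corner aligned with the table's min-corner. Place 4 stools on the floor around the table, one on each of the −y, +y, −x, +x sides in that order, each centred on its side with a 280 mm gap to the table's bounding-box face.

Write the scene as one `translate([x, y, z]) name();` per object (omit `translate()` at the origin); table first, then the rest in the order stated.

table();
translate([0, 0, 707]) spool();
translate([317, -582, 0]) stool();
translate([317, 1010, 0]) stool();
translate([-619, 214, 0]) stool();
translate([1253, 214, 0]) stool();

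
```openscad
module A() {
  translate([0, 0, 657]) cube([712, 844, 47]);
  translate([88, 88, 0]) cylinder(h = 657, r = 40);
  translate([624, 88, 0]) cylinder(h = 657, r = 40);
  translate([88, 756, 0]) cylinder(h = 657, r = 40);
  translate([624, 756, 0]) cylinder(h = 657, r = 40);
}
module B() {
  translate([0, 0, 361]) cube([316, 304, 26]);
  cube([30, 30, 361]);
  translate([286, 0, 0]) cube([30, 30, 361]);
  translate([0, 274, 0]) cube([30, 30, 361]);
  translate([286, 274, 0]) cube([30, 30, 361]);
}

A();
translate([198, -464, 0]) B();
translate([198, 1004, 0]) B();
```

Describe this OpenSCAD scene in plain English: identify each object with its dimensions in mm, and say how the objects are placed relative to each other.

A is a table with a 712×844 mm rectangular top, 47 mm thick, top surface at z = 704 mm, supported by four round legs of 80 mm diameter, each leg's bounding box inset 48 mm from the nearest pair of top edges, running from the floor.

B is a simple wooden stool: a rectangular seat 316 mm (x) by 304 mm (y), 26 mm thick, top face at z = 387 mm, on four square legs, each 30×30 mm in cross-section. The legs rest on z = 0, each flush with a corner of the seat.

Two stools sit around the table at the −y, +y sides.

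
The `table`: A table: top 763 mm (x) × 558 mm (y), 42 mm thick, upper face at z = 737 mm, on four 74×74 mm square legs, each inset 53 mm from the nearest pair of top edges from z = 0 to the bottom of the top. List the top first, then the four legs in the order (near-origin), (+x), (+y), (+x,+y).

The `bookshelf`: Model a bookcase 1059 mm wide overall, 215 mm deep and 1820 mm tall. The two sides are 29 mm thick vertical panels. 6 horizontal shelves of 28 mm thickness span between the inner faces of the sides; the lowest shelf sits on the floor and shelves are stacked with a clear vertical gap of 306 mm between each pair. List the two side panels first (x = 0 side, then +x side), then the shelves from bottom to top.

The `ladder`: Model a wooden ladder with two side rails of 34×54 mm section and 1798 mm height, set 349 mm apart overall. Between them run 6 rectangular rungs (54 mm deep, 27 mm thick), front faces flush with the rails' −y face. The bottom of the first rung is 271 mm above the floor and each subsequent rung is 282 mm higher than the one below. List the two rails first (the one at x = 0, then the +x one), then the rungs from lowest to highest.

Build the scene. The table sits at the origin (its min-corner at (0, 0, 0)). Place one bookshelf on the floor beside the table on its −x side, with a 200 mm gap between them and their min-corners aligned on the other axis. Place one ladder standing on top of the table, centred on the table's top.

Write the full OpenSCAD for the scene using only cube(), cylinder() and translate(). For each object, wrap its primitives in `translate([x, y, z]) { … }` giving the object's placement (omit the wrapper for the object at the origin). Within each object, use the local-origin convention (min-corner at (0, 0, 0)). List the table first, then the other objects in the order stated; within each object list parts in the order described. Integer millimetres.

translate([0, 0, 695]) cube([763, 558, 42]);
translate([53, 53, 0]) cube([74, 74, 695]);
translate([636, 53, 0]) cube([74, 74, 695]);
translate([53, 431, 0]) cube([74, 74, 695]);
translate([636, 431, 0]) cube([74, 74, 695]);
translate([-1259, 0, 0]) {
  cube([29, 215, 1820]);
  translate([1030, 0, 0]) cube([29, 215, 1820]);
  translate([29, 0, 0]) cube([1001, 215, 28]);
  translate([29, 0, 334]) cube([1001, 215, 28]);
  translate([29, 0, 668]) cube([1001, 215, 28]);
  translate([29, 0, 1002]) cube([1001, 215, 28]);
  translate([29, 0, 1336]) cube([1001, 215, 28]);
  translate([29, 0, 1670]) cube([1001, 215, 28]);
}
translate([207, 252, 737]) {
  cube([34, 54, 1798]);
  translate([315, 0, 0]) cube([34, 54, 1798]);
  translate([34, 0, 271]) cube([281, 54, 27]);
  translate([34, 0, 553]) cube([281, 54, 27]);
  translate([34, 0, 835]) cube([281, 54, 27]);
  translate([34, 0, 1117]) cube([281, 54, 27]);
  translate([34, 0, 1399]) cube([281, 54, 27]);
  translate([34, 0, 1681]) cube([281, 54, 27]);
}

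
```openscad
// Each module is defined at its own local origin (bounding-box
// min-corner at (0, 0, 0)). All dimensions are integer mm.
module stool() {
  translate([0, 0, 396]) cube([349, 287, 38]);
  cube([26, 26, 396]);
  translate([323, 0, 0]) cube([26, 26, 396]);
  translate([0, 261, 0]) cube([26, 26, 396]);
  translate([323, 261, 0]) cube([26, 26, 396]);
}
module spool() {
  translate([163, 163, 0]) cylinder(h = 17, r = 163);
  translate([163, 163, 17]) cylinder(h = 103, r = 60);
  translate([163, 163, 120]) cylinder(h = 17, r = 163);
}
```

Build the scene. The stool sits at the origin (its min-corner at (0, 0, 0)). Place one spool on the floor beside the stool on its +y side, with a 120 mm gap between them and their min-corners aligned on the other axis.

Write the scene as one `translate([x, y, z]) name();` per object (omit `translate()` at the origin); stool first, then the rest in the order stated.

stool();
translate([0, 407, 0]) spool();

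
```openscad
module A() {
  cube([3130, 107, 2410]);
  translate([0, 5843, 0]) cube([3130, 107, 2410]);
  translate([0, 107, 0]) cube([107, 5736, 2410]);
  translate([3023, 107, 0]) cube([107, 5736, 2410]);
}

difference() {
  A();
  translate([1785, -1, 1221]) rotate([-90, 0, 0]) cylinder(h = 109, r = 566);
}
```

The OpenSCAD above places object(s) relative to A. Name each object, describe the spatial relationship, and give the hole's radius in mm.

A is a house frame. The house frame has a circular hole through its front wall. The hole's radius is 566 mm.

The subtracted cylinder has r = 566 mm.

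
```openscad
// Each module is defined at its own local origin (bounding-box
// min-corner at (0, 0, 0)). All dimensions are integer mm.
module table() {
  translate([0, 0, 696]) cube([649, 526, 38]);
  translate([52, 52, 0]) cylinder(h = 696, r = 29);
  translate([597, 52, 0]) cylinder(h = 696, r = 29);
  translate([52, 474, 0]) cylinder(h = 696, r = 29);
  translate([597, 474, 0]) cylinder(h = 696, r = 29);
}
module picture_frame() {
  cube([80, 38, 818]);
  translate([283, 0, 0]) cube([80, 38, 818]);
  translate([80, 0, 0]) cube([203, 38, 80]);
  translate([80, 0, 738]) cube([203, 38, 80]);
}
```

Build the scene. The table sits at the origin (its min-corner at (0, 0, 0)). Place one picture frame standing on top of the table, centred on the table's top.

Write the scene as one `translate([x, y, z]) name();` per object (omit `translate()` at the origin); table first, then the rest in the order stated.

table();
translate([143, 244, 734]) picture_frame();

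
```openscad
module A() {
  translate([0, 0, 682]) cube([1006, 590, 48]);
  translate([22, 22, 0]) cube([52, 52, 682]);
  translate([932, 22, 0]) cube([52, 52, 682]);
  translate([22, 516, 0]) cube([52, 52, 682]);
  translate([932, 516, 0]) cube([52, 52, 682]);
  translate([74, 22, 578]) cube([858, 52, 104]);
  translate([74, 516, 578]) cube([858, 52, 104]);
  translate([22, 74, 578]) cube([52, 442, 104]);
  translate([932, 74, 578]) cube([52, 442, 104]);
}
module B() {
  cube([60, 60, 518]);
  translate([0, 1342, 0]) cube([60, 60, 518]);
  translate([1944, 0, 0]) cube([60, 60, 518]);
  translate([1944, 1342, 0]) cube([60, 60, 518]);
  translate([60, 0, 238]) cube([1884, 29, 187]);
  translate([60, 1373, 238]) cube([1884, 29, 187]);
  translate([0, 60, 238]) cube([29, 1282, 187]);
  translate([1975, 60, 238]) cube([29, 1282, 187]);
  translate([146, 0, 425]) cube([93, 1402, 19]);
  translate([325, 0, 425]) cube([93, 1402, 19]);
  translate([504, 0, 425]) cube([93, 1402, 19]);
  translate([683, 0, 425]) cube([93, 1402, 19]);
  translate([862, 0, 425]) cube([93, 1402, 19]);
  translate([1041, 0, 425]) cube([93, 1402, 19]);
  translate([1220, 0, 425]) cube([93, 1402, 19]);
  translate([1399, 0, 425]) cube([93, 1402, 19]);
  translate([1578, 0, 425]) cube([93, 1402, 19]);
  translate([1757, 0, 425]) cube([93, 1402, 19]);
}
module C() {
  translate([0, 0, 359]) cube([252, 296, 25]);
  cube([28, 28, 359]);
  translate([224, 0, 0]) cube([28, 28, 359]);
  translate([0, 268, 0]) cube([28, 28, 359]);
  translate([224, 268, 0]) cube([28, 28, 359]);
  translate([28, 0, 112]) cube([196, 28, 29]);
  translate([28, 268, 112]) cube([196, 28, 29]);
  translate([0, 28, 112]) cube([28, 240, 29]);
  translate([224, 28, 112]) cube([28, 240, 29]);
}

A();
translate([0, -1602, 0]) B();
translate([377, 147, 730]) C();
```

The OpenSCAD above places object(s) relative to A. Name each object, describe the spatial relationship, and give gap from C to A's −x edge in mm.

A is a table. B is a bed frame. C is a stool. The bed frame is on the floor beside the table on its −y side. The stool is on top of the table, centred. The gap from the stool to the table's −x edge is 377 mm.

The stool's min-x is at 377; the table's min-x is 0; gap = 377 mm.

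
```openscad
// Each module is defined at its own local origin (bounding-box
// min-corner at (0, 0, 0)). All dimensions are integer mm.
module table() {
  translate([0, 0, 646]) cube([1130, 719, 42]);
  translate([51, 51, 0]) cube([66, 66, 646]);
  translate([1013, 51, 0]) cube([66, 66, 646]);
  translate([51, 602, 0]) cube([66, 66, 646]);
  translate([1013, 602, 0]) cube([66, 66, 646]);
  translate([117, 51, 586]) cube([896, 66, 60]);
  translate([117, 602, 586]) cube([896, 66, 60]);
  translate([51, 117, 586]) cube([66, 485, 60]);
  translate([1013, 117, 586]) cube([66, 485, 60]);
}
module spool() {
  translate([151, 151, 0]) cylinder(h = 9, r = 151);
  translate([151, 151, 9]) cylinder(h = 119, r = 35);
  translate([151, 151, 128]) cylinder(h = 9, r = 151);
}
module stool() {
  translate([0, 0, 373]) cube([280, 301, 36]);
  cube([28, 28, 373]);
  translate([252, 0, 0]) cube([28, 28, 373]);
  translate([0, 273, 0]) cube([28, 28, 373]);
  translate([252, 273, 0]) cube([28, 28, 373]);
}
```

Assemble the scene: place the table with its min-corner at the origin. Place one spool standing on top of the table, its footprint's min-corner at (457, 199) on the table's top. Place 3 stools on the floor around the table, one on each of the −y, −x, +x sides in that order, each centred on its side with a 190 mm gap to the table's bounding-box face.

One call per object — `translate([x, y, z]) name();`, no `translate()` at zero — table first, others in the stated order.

table();
translate([457, 199, 688]) spool();
translate([425, -491, 0]) stool();
translate([-470, 209, 0]) stool();
translate([1320, 209, 0]) stool();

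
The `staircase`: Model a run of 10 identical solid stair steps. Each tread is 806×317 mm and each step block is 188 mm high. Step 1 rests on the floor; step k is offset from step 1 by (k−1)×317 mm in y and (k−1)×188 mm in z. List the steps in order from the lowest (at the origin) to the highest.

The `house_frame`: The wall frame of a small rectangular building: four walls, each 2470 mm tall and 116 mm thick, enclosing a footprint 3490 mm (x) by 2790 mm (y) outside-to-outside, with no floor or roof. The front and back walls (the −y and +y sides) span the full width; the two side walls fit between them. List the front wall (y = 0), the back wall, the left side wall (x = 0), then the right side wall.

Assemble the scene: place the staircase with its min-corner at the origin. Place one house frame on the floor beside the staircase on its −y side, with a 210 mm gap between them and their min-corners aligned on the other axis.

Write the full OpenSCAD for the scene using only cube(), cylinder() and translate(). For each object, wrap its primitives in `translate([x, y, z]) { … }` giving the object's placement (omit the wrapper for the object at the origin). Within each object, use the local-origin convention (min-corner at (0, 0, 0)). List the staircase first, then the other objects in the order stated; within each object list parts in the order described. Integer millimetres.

cube([806, 317, 188]);
translate([0, 317, 188]) cube([806, 317, 188]);
translate([0, 634, 376]) cube([806, 317, 188]);
translate([0, 951, 564]) cube([806, 317, 188]);
translate([0, 1268, 752]) cube([806, 317, 188]);
translate([0, 1585, 940]) cube([806, 317, 188]);
translate([0, 1902, 1128]) cube([806, 317, 188]);
translate([0, 2219, 1316]) cube([806, 317, 188]);
translate([0, 2536, 1504]) cube([806, 317, 188]);
translate([0, 2853, 1692]) cube([806, 317, 188]);
translate([0, -3000, 0]) {
  cube([3490, 116, 2470]);
  translate([0, 2674, 0]) cube([3490, 116, 2470]);
  translate([0, 116, 0]) cube([116, 2558, 2470]);
  translate([3374, 116, 0]) cube([116, 2558, 2470]);
}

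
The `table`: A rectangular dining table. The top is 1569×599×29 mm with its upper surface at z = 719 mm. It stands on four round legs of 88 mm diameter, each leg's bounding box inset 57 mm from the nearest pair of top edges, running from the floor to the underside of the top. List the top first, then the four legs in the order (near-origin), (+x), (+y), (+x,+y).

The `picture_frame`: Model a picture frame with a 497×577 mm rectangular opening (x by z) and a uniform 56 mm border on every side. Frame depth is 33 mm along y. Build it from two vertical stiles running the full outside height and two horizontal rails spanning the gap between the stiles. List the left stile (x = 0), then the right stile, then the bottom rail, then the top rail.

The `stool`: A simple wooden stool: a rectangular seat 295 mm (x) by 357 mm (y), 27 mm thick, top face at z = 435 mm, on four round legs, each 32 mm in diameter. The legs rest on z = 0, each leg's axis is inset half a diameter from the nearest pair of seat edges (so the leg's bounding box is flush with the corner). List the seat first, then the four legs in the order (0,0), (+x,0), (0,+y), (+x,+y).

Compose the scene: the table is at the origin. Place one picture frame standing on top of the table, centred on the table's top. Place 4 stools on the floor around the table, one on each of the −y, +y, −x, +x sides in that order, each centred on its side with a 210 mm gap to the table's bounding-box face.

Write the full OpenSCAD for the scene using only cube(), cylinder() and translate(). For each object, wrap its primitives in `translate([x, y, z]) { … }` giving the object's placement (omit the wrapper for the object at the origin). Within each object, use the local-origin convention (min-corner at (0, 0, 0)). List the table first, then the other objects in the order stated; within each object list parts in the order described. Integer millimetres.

translate([0, 0, 690]) cube([1569, 599, 29]);
translate([101, 101, 0]) cylinder(h = 690, r = 44);
translate([1468, 101, 0]) cylinder(h = 690, r = 44);
translate([101, 498, 0]) cylinder(h = 690, r = 44);
translate([1468, 498, 0]) cylinder(h = 690, r = 44);
translate([480, 283, 719]) {
  cube([56, 33, 689]);
  translate([553, 0, 0]) cube([56, 33, 689]);
  translate([56, 0, 0]) cube([497, 33, 56]);
  translate([56, 0, 633]) cube([497, 33, 56]);
}
translate([637, -567, 0]) {
  translate([0, 0, 408]) cube([295, 357, 27]);
  translate([16, 16, 0]) cylinder(h = 408, r = 16);
  translate([279, 16, 0]) cylinder(h = 408, r = 16);
  translate([16, 341, 0]) cylinder(h = 408, r = 16);
  translate([279, 341, 0]) cylinder(h = 408, r = 16);
}
translate([637, 809, 0]) {
  translate([0, 0, 408]) cube([295, 357, 27]);
  translate([16, 16, 0]) cylinder(h = 408, r = 16);
  translate([279, 16, 0]) cylinder(h = 408, r = 16);
  translate([16, 341, 0]) cylinder(h = 408, r = 16);
  translate([279, 341, 0]) cylinder(h = 408, r = 16);
}
translate([-505, 121, 0]) {
  translate([0, 0, 408]) cube([295, 357, 27]);
  translate([16, 16, 0]) cylinder(h = 408, r = 16);
  translate([279, 16, 0]) cylinder(h = 408, r = 16);
  translate([16, 341, 0]) cylinder(h = 408, r = 16);
  translate([279, 341, 0]) cylinder(h = 408, r = 16);
}
translate([1779, 121, 0]) {
  translate([0, 0, 408]) cube([295, 357, 27]);
  translate([16, 16, 0]) cylinder(h = 408, r = 16);
  translate([279, 16, 0]) cylinder(h = 408, r = 16);
  translate([16, 341, 0]) cylinder(h = 408, r = 16);
  translate([279, 341, 0]) cylinder(h = 408, r = 16);
}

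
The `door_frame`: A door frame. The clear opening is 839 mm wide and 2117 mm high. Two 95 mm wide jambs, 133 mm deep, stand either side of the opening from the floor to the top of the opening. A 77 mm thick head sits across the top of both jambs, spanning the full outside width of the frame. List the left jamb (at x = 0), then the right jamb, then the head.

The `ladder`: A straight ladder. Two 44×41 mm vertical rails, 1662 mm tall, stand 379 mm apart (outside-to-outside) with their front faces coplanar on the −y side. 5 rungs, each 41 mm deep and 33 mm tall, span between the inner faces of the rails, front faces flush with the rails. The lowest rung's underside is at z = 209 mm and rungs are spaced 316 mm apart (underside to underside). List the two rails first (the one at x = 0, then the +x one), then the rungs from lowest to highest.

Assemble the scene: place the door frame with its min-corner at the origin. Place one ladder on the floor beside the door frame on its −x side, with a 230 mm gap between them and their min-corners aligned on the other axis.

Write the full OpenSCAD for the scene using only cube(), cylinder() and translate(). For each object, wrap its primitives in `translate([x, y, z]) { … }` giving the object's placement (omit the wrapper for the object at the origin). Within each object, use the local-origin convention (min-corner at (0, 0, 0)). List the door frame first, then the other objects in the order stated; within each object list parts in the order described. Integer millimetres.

cube([95, 133, 2117]);
translate([934, 0, 0]) cube([95, 133, 2117]);
translate([0, 0, 2117]) cube([1029, 133, 77]);
translate([-609, 0, 0]) {
  cube([44, 41, 1662]);
  translate([335, 0, 0]) cube([44, 41, 1662]);
  translate([44, 0, 209]) cube([291, 41, 33]);
  translate([44, 0, 525]) cube([291, 41, 33]);
  translate([44, 0, 841]) cube([291, 41, 33]);
  translate([44, 0, 1157]) cube([291, 41, 33]);
  translate([44, 0, 1473]) cube([291, 41, 33]);
}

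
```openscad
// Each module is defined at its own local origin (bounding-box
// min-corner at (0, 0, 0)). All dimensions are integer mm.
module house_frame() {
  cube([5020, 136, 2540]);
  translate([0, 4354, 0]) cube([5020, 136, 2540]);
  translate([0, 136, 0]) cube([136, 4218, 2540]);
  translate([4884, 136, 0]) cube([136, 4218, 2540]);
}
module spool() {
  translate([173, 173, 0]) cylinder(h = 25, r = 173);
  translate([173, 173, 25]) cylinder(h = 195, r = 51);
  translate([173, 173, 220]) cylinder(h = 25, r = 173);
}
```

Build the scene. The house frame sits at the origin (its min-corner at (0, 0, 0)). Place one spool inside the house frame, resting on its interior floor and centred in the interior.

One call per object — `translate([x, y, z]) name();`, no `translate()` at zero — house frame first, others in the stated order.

house_frame();
translate([2337, 2072, 0]) spool();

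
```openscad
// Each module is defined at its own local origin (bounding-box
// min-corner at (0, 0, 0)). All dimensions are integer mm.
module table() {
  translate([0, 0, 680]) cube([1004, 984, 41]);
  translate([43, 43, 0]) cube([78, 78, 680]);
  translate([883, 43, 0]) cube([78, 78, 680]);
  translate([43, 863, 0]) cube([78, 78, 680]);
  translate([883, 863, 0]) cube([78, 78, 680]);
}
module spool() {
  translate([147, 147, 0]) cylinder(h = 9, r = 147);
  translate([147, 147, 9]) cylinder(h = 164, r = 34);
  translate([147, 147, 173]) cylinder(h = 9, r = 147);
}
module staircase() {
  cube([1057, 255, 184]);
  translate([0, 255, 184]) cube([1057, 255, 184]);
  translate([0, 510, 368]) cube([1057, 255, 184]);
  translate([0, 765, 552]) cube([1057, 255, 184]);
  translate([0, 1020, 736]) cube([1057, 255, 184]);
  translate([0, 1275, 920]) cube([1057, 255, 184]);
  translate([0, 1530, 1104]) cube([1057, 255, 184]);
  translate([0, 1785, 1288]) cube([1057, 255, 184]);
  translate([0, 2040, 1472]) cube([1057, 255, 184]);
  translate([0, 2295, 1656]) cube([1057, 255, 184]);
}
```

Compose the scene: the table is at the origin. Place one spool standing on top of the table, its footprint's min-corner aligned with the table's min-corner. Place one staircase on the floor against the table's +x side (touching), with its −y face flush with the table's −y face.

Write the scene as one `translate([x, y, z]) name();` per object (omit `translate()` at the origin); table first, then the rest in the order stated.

table();
translate([0, 0, 721]) spool();
translate([1004, 0, 0]) staircase();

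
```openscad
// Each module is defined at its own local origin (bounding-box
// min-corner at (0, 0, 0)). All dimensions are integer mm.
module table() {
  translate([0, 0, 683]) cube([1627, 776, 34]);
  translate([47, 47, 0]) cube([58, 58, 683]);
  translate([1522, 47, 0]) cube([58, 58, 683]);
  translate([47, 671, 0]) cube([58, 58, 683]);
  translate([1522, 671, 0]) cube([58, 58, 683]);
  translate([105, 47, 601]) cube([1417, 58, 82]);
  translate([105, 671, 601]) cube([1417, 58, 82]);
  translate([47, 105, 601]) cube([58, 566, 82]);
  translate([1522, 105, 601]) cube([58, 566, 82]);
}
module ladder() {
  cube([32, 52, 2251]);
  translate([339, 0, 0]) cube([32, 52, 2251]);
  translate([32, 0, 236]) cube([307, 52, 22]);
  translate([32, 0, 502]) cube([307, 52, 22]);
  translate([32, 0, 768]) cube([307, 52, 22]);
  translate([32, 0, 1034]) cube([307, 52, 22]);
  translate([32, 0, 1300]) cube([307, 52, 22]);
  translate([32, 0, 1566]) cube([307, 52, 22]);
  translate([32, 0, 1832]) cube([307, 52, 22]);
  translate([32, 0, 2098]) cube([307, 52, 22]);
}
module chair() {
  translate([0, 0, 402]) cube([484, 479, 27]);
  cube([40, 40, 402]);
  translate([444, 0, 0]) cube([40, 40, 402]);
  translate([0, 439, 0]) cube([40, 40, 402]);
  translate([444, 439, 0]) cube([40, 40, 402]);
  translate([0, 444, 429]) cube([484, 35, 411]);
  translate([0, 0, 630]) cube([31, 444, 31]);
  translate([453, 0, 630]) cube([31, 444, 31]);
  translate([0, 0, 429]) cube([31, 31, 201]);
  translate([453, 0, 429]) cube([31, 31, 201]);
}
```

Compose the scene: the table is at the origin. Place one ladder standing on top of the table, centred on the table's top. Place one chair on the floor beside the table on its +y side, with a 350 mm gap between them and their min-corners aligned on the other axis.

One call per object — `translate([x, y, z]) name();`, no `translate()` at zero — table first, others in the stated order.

table();
translate([628, 362, 717]) ladder();
translate([0, 1126, 0]) chair();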